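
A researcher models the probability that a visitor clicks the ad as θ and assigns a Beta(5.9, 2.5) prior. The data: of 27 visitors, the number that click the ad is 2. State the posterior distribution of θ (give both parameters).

The binomial likelihood is conjugate to the Beta prior: with 2 successes and 25 failures, the posterior is Beta(5.9+2, 2.5+25) = Beta(7.9, 27.5).

Posterior: Beta(7.9, 27.5)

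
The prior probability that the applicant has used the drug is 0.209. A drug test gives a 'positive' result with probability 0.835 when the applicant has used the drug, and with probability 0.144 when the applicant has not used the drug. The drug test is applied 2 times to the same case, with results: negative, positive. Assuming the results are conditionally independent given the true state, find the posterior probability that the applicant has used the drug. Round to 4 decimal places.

Posterior P(H) ≈ 0.2280

Let H be the event that the applicant has used the drug; start with P(H) = 0.209. P('positive'|H) = 0.835, P('positive'|¬H) = 0.144.
Update on result 1 ('negative'): P(H) ← 0.165·0.2090 / (0.165·0.2090 + 0.856·0.7910) = 0.034485/0.71158 = 0.0485.
Update on result 2 ('positive'): P(H) ← 0.835·0.0485 / (0.835·0.0485 + 0.144·0.9515) = 0.040466/0.17749 = 0.2280.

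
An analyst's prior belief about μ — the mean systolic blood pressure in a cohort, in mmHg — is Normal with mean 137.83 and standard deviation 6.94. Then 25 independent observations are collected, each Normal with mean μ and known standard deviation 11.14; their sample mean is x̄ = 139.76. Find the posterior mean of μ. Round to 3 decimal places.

Posterior mean ≈ 139.580

With known σ, the Normal prior is conjugate. Weight on the data is w = (n/σ²)/(n/σ² + 1/τ₀²) = 0.201451/(0.201451+0.0207626) = 0.90656.
Posterior mean = w·x̄ + (1−w)·μ₀ = 0.90656·139.76 + 0.093435·137.83 = 139.580.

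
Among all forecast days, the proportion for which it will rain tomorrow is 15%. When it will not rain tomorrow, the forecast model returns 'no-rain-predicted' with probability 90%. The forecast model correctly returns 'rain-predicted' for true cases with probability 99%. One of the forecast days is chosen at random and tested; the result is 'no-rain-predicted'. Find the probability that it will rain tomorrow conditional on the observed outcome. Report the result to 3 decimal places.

P(H | E) ≈ 0.002

Write H for 'it will rain tomorrow'. Prior odds H:¬H = 0.15/0.85 = 0.17647. For the 'no-rain-predicted' outcome, the likelihood ratio is 0.01/0.9 = 0.011111.
Posterior odds = 0.17647 × 0.011111 = 0.0019608, so P(H|E) = 0.0019608/(1+0.0019608) = 0.002.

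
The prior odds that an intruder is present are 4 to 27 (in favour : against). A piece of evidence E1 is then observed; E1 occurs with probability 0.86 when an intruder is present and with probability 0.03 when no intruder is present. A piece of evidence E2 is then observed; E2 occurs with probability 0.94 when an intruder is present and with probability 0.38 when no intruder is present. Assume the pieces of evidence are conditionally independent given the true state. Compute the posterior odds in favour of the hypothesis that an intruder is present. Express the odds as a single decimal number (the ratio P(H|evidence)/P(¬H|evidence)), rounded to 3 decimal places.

Prior odds = 4/27 = 0.14815.
Likelihood ratio for E1 = 0.86/0.03 = 28.667.
Likelihood ratio for E2 = 0.94/0.38 = 2.4737.
Posterior odds = prior odds × LR₁ × LR₂ = 10.506.

Posterior odds ≈ 10.506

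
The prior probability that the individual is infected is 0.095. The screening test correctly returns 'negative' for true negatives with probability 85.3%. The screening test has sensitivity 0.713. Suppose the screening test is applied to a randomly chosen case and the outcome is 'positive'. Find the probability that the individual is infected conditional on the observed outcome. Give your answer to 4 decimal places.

P(H | E) ≈ 0.3374

Write H for 'the individual is infected'. Prior odds H:¬H = 0.095/0.905 = 0.10497. For the 'positive' outcome, the likelihood ratio is 0.713/0.147 = 4.8503.
Posterior odds = 0.10497 × 4.8503 = 0.50915, so P(H|E) = 0.50915/(1+0.50915) = 0.3374.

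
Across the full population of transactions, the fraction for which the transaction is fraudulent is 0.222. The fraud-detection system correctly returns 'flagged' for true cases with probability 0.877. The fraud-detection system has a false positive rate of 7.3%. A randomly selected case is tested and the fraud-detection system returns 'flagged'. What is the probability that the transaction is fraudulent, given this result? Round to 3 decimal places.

P(H | E) ≈ 0.774

Let H be the event that the transaction is fraudulent. P(H) = 0.222, so P(¬H) = 0.778. With E the 'flagged' result, P(E|H) = 0.877 and P(E|¬H) = 0.073.
P(E) = 0.877·0.222 + 0.073·0.778 = 0.19469 + 0.056794 = 0.25149.
By Bayes' theorem, P(H|E) = 0.19469 / 0.25149 = 0.774.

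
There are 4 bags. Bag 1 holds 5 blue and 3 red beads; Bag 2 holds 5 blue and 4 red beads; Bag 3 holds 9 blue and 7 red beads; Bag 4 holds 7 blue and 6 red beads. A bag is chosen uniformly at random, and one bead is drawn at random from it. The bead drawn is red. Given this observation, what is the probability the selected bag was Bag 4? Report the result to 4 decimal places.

P(red|Bag 1) = 0.375; P(red|Bag 2) = 0.4444; P(red|Bag 3) = 0.4375; P(red|Bag 4) = 0.4615.
Prior × likelihood for each source: 0.25·0.375=0.09375, 0.25·0.4444=0.1111, 0.25·0.4375=0.1094, 0.25·0.4615=0.1154. Summing gives P(red) = 0.42962.
P(Bag 4 | red) = 0.1154 / 0.42962 = 0.2686.

Posterior probability ≈ 0.2686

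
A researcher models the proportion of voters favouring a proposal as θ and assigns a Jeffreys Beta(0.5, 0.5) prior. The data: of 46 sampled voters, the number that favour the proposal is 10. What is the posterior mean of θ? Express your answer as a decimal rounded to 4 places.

Posterior mean ≈ 0.2234

The binomial likelihood is conjugate to the Beta prior: with 10 successes and 36 failures, the posterior is Beta(0.5+10, 0.5+36) = Beta(10.5, 36.5).
E[θ | data] = 10.5/(10.5+36.5) = 0.2234.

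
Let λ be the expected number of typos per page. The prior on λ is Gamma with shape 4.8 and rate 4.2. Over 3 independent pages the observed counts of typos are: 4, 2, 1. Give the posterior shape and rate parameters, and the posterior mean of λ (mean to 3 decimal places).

Total count ∑xᵢ = 7 over n = 3 pages.
Gamma is conjugate to the Poisson likelihood: posterior is Gamma(shape = 4.8+7 = 11.8, rate = 4.2+3 = 7.2).
E[λ | data] = 11.8/7.2 = 1.639.

Posterior: Gamma(shape=11.8, rate=7.2); mean ≈ 1.639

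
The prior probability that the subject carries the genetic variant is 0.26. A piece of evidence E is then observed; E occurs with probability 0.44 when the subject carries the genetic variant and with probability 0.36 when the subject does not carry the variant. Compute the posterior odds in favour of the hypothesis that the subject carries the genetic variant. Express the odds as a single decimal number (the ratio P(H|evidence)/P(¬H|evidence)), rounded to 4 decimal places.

Prior odds = 0.26/(1−0.26) = 0.35135. In log-odds, ln(0.35135) = -1.0460.
Add log likelihood ratio: ln(1.2222) = 0.20067.
Posterior log-odds = -0.84530, so posterior odds = exp(-0.84530) = 0.42943.

Posterior odds ≈ 0.4294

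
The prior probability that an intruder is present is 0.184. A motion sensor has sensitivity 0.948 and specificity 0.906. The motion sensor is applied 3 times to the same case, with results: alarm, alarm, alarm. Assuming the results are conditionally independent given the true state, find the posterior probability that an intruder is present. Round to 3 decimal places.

Let H be the event that an intruder is present; start with P(H) = 0.184. P('alarm'|H) = 0.948, P('alarm'|¬H) = 0.094.
Update on result 1 ('alarm'): P(H) ← 0.948·0.1840 / (0.948·0.1840 + 0.094·0.8160) = 0.17443/0.25114 = 0.6946.
Update on result 2 ('alarm'): P(H) ← 0.948·0.6946 / (0.948·0.6946 + 0.094·0.3054) = 0.65845/0.68716 = 0.9582.
Update on result 3 ('alarm'): P(H) ← 0.948·0.9582 / (0.948·0.9582 + 0.094·0.0418) = 0.90839/0.91232 = 0.9957.

Posterior P(H) ≈ 0.996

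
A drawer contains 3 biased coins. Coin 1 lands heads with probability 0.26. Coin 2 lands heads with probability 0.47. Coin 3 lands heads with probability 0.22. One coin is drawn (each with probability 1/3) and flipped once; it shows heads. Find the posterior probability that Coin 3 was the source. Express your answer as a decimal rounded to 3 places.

Posterior probability ≈ 0.232

P(heads|C1) = 0.26; P(heads|C2) = 0.47; P(heads|C3) = 0.22.
Prior × likelihood for each source: 0.333333·0.26=0.08667, 0.333333·0.47=0.1567, 0.333333·0.22=0.07333. Summing gives P(heads) = 0.31667.
P(Coin 3 | heads) = 0.07333 / 0.31667 = 0.232.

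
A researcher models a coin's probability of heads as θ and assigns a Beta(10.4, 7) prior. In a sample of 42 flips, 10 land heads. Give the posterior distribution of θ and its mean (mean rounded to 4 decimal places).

The binomial likelihood is conjugate to the Beta prior: with 10 successes and 32 failures, the posterior is Beta(10.4+10, 7+32) = Beta(20.4, 39).
E[θ | data] = 20.4/(20.4+39) = 0.3434.

Posterior: Beta(20.4, 39); mean ≈ 0.3434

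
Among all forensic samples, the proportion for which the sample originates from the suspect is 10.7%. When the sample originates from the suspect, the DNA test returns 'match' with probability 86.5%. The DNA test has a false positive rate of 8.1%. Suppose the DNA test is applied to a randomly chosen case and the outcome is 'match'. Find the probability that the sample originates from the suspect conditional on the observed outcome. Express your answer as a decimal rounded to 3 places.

Let H be the event that the sample originates from the suspect. P(H) = 0.107, so P(¬H) = 0.893. With E the 'match' result, P(E|H) = 0.865 and P(E|¬H) = 0.081.
P(E) = 0.865·0.107 + 0.081·0.893 = 0.092555 + 0.072333 = 0.16489.
By Bayes' theorem, P(H|E) = 0.092555 / 0.16489 = 0.561.

P(H | E) ≈ 0.561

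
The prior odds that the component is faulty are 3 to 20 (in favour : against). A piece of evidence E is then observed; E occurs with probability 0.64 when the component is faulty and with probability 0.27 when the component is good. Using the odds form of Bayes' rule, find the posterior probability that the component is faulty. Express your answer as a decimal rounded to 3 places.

Posterior probability ≈ 0.262

Prior odds = 3/20 = 0.15000.
Likelihood ratio for E = 0.64/0.27 = 2.3704.
Posterior odds = prior odds × LR = 0.35556.
Posterior probability = odds/(1+odds) = 0.35556/1.3556 = 0.262.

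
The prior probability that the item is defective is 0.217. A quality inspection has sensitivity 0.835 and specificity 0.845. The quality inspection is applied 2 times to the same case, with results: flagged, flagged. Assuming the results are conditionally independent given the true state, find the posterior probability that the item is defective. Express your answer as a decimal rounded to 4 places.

Let H be the event that the item is defective; start with P(H) = 0.217. P('flagged'|H) = 0.835, P('flagged'|¬H) = 0.155.
Update on result 1 ('flagged'): P(H) ← 0.835·0.2170 / (0.835·0.2170 + 0.155·0.7830) = 0.18119/0.30256 = 0.5989.
Update on result 2 ('flagged'): P(H) ← 0.835·0.5989 / (0.835·0.5989 + 0.155·0.4011) = 0.50006/0.56223 = 0.8894.

Posterior P(H) ≈ 0.8894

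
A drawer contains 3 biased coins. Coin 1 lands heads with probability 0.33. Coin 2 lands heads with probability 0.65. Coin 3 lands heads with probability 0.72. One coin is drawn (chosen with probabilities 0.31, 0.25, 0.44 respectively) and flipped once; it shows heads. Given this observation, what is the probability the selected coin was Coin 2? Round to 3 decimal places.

P(heads|C1) = 0.33; P(heads|C2) = 0.65; P(heads|C3) = 0.72.
Prior × likelihood for each source: 0.31·0.33=0.1023, 0.25·0.65=0.1625, 0.44·0.72=0.3168. Summing gives P(heads) = 0.58160.
P(Coin 2 | heads) = 0.1625 / 0.58160 = 0.279.

Posterior probability ≈ 0.279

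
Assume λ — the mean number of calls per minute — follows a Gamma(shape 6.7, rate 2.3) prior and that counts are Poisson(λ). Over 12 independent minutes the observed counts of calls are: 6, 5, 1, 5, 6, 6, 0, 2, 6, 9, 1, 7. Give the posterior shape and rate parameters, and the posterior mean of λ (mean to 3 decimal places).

Posterior: Gamma(shape=60.7, rate=14.3); mean ≈ 4.245

The Poisson likelihood adds the total count to the shape and the number of exposure periods to the rate. Here ∑xᵢ = 54 and n = 12, so shape 6.7→60.7 and rate 2.3→14.3.
Posterior mean = shape/rate = 60.7/14.3 = 4.245.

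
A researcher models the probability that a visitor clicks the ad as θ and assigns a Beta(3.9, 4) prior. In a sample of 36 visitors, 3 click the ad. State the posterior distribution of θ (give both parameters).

Observing 3 successes and 33 failures updates Beta(3.9, 4) by adding the success and failure counts to the two shape parameters: α = 3.9+3 = 6.9, β = 4+33 = 37.

Posterior: Beta(6.9, 37)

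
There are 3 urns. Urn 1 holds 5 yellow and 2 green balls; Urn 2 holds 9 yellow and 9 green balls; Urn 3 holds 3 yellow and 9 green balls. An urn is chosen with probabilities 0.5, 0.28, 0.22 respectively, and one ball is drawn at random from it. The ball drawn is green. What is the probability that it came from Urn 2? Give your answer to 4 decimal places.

Posterior probability ≈ 0.3126

P(green|Urn 1) = 0.2857; P(green|Urn 2) = 0.5; P(green|Urn 3) = 0.75.
Prior × likelihood for each source: 0.5·0.2857=0.1429, 0.28·0.5=0.1400, 0.22·0.75=0.1650. Summing gives P(green) = 0.44786.
P(Urn 2 | green) = 0.1400 / 0.44786 = 0.3126.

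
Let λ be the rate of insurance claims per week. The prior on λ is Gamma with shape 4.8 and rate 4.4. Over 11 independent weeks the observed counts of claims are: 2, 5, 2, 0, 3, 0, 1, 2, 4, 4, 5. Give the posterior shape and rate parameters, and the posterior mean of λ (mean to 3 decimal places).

Posterior: Gamma(shape=32.8, rate=15.4); mean ≈ 2.130

The Poisson likelihood adds the total count to the shape and the number of exposure periods to the rate. Here ∑xᵢ = 28 and n = 11, so shape 4.8→32.8 and rate 4.4→15.4.
E[λ | data] = 32.8/15.4 = 2.130.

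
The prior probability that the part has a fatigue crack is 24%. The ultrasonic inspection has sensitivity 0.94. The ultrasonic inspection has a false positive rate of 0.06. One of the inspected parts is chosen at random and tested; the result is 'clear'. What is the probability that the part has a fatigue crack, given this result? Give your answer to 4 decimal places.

Let H be the event that the part has a fatigue crack. P(H) = 0.24, so P(¬H) = 0.76. With E the 'clear' result, P(E|H) = 0.06 and P(E|¬H) = 0.94.
P(E) = 0.06·0.24 + 0.94·0.76 = 0.014400 + 0.71440 = 0.72880.
By Bayes' theorem, P(H|E) = 0.014400 / 0.72880 = 0.0198.

P(H | E) ≈ 0.0198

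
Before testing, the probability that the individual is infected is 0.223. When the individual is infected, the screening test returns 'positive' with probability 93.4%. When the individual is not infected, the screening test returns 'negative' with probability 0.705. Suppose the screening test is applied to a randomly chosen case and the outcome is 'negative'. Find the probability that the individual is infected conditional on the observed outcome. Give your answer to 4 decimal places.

P(H | E) ≈ 0.0262

Write H for 'the individual is infected'. Prior odds H:¬H = 0.223/0.777 = 0.28700. For the 'negative' outcome, the likelihood ratio is 0.066/0.705 = 0.093617.
Posterior odds = 0.28700 × 0.093617 = 0.026868, so P(H|E) = 0.026868/(1+0.026868) = 0.0262.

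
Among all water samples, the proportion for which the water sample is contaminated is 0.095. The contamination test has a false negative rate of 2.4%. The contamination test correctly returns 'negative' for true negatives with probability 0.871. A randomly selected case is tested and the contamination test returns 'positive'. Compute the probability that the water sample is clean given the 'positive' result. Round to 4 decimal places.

Let H be the event that the water sample is contaminated. P(H) = 0.095, so P(¬H) = 0.905. With E the 'positive' result, P(E|H) = 0.976 and P(E|¬H) = 0.129.
P(E) = 0.976·0.095 + 0.129·0.905 = 0.092720 + 0.11675 = 0.20947.
By Bayes' theorem, P(H|E) = 0.092720 / 0.20947 = 0.4427. Hence P(¬H|E) = 1 − 0.4427 = 0.5573.

P(¬H | E) ≈ 0.5573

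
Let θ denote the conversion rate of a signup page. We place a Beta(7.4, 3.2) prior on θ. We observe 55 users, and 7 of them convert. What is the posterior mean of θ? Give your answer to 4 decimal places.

The binomial likelihood is conjugate to the Beta prior: with 7 successes and 48 failures, the posterior is Beta(7.4+7, 3.2+48) = Beta(14.4, 51.2).
E[θ | data] = 14.4/(14.4+51.2) = 0.2195.

Posterior mean ≈ 0.2195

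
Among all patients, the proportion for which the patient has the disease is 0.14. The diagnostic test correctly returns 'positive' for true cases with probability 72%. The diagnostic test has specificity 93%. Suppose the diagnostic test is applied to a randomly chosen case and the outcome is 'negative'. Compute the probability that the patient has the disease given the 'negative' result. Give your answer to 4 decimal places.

Let H be the event that the patient has the disease. P(H) = 0.14, so P(¬H) = 0.86. With E the 'negative' result, P(E|H) = 0.28 and P(E|¬H) = 0.93.
P(E) = 0.28·0.14 + 0.93·0.86 = 0.039200 + 0.79980 = 0.83900.
By Bayes' theorem, P(H|E) = 0.039200 / 0.83900 = 0.0467.

P(H | E) ≈ 0.0467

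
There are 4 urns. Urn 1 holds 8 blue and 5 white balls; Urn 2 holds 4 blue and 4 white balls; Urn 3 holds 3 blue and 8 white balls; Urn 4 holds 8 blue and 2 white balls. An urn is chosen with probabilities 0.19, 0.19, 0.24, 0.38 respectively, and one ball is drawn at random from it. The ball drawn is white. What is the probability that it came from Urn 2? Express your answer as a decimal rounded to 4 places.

Posterior probability ≈ 0.2269

P(white|Urn 1) = 0.3846; P(white|Urn 2) = 0.5; P(white|Urn 3) = 0.7273; P(white|Urn 4) = 0.2.
Prior × likelihood for each source: 0.19·0.3846=0.07308, 0.19·0.5=0.09500, 0.24·0.7273=0.1745, 0.38·0.2=0.07600. Summing gives P(white) = 0.41862.
P(Urn 2 | white) = 0.09500 / 0.41862 = 0.2269.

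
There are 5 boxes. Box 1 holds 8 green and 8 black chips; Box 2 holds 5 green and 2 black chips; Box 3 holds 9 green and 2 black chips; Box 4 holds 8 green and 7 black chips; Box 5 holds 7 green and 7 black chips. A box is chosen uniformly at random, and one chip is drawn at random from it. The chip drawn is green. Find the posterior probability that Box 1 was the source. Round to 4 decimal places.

Tabulate prior·likelihood by source: [1] prior 0.2, lik 0.5, product 0.1000; [2] prior 0.2, lik 0.7143, product 0.1429; [3] prior 0.2, lik 0.8182, product 0.1636; [4] prior 0.2, lik 0.5333, product 0.1067; [5] prior 0.2, lik 0.5, product 0.1000.
Normalizing constant = 0.61316; the posterior for Box 1 is its product over the sum, 0.1000/0.61316 = 0.1631.

Posterior probability ≈ 0.1631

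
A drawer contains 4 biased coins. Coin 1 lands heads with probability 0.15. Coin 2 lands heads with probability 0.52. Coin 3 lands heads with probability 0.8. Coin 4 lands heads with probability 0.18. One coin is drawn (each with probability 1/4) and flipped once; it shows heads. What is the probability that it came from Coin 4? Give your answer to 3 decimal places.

Posterior probability ≈ 0.109

Tabulate prior·likelihood by source: [1] prior 0.25, lik 0.15, product 0.03750; [2] prior 0.25, lik 0.52, product 0.1300; [3] prior 0.25, lik 0.8, product 0.2000; [4] prior 0.25, lik 0.18, product 0.04500.
Normalizing constant = 0.41250; the posterior for Coin 4 is its product over the sum, 0.04500/0.41250 = 0.109.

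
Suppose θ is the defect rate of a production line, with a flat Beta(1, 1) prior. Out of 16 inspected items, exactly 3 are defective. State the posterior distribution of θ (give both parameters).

Observing 3 successes and 13 failures updates Beta(1, 1) by adding the success and failure counts to the two shape parameters: α = 1+3 = 4, β = 1+13 = 14.

Posterior: Beta(4, 14)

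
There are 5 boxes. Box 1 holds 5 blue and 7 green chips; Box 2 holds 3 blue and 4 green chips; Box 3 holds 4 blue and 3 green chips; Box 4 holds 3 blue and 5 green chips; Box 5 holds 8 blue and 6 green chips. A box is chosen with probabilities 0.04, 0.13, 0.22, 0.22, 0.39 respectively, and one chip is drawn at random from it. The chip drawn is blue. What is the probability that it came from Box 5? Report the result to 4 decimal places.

Posterior probability ≈ 0.4427

P(blue|Box 1) = 0.4167; P(blue|Box 2) = 0.4286; P(blue|Box 3) = 0.5714; P(blue|Box 4) = 0.375; P(blue|Box 5) = 0.5714.
Prior × likelihood for each source: 0.04·0.4167=0.01667, 0.13·0.4286=0.05571, 0.22·0.5714=0.1257, 0.22·0.375=0.08250, 0.39·0.5714=0.2229. Summing gives P(blue) = 0.50345.
P(Box 5 | blue) = 0.2229 / 0.50345 = 0.4427.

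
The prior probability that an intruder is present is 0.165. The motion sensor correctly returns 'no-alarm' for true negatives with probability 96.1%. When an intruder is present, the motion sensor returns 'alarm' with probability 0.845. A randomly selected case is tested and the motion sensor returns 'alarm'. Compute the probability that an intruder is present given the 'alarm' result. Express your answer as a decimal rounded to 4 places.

Let H be the event that an intruder is present. P(H) = 0.165, so P(¬H) = 0.835. With E the 'alarm' result, P(E|H) = 0.845 and P(E|¬H) = 0.039.
P(E) = 0.845·0.165 + 0.039·0.835 = 0.13942 + 0.032565 = 0.17199.
By Bayes' theorem, P(H|E) = 0.13942 / 0.17199 = 0.8107.

P(H | E) ≈ 0.8107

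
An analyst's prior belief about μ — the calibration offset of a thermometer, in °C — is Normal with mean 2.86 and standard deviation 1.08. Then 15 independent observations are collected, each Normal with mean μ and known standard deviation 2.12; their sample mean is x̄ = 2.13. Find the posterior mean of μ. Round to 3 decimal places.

Posterior mean ≈ 2.279

Prior precision 1/τ₀² = 1/1.08² = 0.857339; data precision n/σ² = 15/2.12² = 3.33749.
Posterior precision = 0.857339 + 3.33749 = 4.19483.
Posterior mean = (0.857339·2.86 + 3.33749·2.13) / 4.19483 = 2.279.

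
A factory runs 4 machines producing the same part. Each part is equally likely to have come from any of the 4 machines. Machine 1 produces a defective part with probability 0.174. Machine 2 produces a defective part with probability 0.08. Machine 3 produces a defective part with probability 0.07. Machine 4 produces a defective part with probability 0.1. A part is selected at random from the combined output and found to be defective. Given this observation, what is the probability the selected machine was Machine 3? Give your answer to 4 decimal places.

Tabulate prior·likelihood by source: [1] prior 0.25, lik 0.174, product 0.04350; [2] prior 0.25, lik 0.08, product 0.02000; [3] prior 0.25, lik 0.07, product 0.01750; [4] prior 0.25, lik 0.1, product 0.02500.
Normalizing constant = 0.10600; the posterior for Machine 3 is its product over the sum, 0.01750/0.10600 = 0.1651.

Posterior probability ≈ 0.1651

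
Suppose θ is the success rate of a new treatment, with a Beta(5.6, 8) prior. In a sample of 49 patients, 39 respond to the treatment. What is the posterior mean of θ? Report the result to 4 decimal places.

Posterior mean ≈ 0.7125

The binomial likelihood is conjugate to the Beta prior: with 39 successes and 10 failures, the posterior is Beta(5.6+39, 8+10) = Beta(44.6, 18).
Posterior mean = α/(α+β) = 44.6/62.6 = 0.7125.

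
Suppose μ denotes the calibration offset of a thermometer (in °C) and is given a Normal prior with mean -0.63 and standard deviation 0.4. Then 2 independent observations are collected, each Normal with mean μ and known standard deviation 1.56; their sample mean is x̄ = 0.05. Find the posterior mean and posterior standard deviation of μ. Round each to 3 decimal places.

Posterior mean ≈ -0.551; posterior SD ≈ 0.376

Prior precision 1/τ₀² = 1/0.4² = 6.25000; data precision n/σ² = 2/1.56² = 0.821828.
Posterior precision = 6.25000 + 0.821828 = 7.07183, giving posterior SD = 1/√7.07183 = 0.376.
Posterior mean = (6.25000·-0.63 + 0.821828·0.05) / 7.07183 = -0.551.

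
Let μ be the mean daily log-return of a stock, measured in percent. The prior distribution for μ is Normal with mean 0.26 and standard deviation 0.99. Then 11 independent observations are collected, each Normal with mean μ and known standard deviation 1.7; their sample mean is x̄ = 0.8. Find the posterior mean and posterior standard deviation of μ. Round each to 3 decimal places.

With known σ, the Normal prior is conjugate. Weight on the data is w = (n/σ²)/(n/σ² + 1/τ₀²) = 3.80623/(3.80623+1.02030) = 0.78861.
Posterior mean = w·x̄ + (1−w)·μ₀ = 0.78861·0.8 + 0.21139·0.26 = 0.686. Posterior variance = 1/(3.80623+1.02030) = 0.207188, so SD = 0.455.

Posterior mean ≈ 0.686; posterior SD ≈ 0.455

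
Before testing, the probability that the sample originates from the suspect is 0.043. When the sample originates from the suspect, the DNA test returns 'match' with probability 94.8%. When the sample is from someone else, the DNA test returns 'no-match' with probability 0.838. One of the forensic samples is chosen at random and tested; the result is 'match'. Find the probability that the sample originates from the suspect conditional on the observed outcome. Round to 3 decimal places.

P(H | E) ≈ 0.208

Let H be the event that the sample originates from the suspect. P(H) = 0.043, so P(¬H) = 0.957. With E the 'match' result, P(E|H) = 0.948 and P(E|¬H) = 0.162.
P(E) = 0.948·0.043 + 0.162·0.957 = 0.040764 + 0.15503 = 0.19580.
By Bayes' theorem, P(H|E) = 0.040764 / 0.19580 = 0.208.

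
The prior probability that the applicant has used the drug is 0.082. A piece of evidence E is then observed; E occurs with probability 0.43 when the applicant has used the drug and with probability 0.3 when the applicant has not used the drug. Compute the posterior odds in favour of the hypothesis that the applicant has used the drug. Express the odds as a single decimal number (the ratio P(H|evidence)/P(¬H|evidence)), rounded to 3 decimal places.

Posterior odds ≈ 0.128

Prior odds = 0.082/(1−0.082) = 0.089325.
Likelihood ratio for E = 0.43/0.3 = 1.4333.
Posterior odds = prior odds × LR = 0.12803.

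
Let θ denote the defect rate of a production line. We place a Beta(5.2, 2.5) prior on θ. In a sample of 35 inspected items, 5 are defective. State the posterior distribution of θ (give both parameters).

Posterior: Beta(10.2, 32.5)

The binomial likelihood is conjugate to the Beta prior: with 5 successes and 30 failures, the posterior is Beta(5.2+5, 2.5+30) = Beta(10.2, 32.5).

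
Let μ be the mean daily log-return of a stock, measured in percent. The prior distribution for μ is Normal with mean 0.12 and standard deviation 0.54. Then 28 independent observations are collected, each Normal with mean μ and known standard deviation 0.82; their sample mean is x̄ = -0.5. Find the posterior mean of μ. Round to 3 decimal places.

Posterior mean ≈ -0.453

With known σ, the Normal prior is conjugate. Weight on the data is w = (n/σ²)/(n/σ² + 1/τ₀²) = 41.6419/(41.6419+3.42936) = 0.92391.
Posterior mean = w·x̄ + (1−w)·μ₀ = 0.92391·-0.5 + 0.076087·0.12 = -0.453.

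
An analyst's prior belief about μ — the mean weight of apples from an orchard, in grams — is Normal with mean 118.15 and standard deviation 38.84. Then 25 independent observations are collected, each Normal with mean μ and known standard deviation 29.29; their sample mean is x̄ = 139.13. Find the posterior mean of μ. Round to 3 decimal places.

Prior precision 1/τ₀² = 1/38.84² = 0.00066289; data precision n/σ² = 25/29.29² = 0.0291408.
Posterior precision = 0.00066289 + 0.0291408 = 0.0298037.
Posterior mean = (0.00066289·118.15 + 0.0291408·139.13) / 0.0298037 = 138.663.

Posterior mean ≈ 138.663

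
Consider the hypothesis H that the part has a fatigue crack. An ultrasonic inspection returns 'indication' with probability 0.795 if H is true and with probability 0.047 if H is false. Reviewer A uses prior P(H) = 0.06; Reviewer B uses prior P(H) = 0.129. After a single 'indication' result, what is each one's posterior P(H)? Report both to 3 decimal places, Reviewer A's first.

Reviewer A: 0.519; Reviewer B: 0.715

P('+'|H) = 0.795, P('+'|¬H) = 0.047.
Reviewer A: numerator 0.795·0.06 = 0.047700; evidence = 0.047700+0.047·0.94 = 0.091880; posterior = 0.519.
Reviewer B: numerator 0.795·0.129 = 0.10256; evidence = 0.10256+0.047·0.871 = 0.14349; posterior = 0.715.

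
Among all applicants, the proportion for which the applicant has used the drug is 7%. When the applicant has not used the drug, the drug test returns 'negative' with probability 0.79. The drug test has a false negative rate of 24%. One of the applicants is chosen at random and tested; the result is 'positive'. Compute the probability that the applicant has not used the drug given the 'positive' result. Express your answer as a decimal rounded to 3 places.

P(¬H | E) ≈ 0.786

Let H be the event that the applicant has used the drug. P(H) = 0.07, so P(¬H) = 0.93. With E the 'positive' result, P(E|H) = 0.76 and P(E|¬H) = 0.21.
P(E) = 0.76·0.07 + 0.21·0.93 = 0.053200 + 0.19530 = 0.24850.
By Bayes' theorem, P(H|E) = 0.053200 / 0.24850 = 0.214. Hence P(¬H|E) = 1 − 0.214 = 0.786.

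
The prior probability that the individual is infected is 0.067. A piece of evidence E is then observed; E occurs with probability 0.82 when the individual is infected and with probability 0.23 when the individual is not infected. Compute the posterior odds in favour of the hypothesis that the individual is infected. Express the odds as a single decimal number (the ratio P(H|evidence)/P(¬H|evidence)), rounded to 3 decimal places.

Prior odds = 0.067/(1−0.067) = 0.071811. In log-odds, ln(0.071811) = -2.6337.
Add log likelihood ratio: ln(3.5652) = 1.2712.
Posterior log-odds = -1.3625, so posterior odds = exp(-1.3625) = 0.25602.

Posterior odds ≈ 0.256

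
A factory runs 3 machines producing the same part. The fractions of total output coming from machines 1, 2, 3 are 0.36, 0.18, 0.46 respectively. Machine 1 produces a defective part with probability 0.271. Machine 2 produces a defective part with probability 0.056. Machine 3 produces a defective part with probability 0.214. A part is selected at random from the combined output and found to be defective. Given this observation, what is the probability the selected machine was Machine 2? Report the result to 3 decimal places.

Posterior probability ≈ 0.049

Tabulate prior·likelihood by source: [1] prior 0.36, lik 0.271, product 0.09756; [2] prior 0.18, lik 0.056, product 0.01008; [3] prior 0.46, lik 0.214, product 0.09844.
Normalizing constant = 0.20608; the posterior for Machine 2 is its product over the sum, 0.01008/0.20608 = 0.049.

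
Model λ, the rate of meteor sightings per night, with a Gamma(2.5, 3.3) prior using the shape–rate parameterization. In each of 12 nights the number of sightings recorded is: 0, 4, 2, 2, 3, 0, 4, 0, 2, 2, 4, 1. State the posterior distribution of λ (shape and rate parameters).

The Poisson likelihood adds the total count to the shape and the number of exposure periods to the rate. Here ∑xᵢ = 24 and n = 12, so shape 2.5→26.5 and rate 3.3→15.3.

Posterior: Gamma(shape=26.5, rate=15.3)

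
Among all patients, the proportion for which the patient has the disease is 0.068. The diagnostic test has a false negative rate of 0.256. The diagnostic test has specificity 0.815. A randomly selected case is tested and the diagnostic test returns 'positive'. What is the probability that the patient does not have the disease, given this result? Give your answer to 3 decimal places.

Let H be the event that the patient has the disease. P(H) = 0.068, so P(¬H) = 0.932. With E the 'positive' result, P(E|H) = 0.744 and P(E|¬H) = 0.185.
P(E) = 0.744·0.068 + 0.185·0.932 = 0.050592 + 0.17242 = 0.22301.
By Bayes' theorem, P(H|E) = 0.050592 / 0.22301 = 0.227. Hence P(¬H|E) = 1 − 0.227 = 0.773.

P(¬H | E) ≈ 0.773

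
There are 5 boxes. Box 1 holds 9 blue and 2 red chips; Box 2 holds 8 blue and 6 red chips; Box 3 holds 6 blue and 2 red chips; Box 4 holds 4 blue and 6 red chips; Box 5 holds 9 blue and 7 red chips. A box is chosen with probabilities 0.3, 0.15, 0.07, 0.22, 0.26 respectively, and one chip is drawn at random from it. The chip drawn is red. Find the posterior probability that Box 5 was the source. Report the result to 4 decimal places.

Tabulate prior·likelihood by source: [1] prior 0.3, lik 0.1818, product 0.05455; [2] prior 0.15, lik 0.4286, product 0.06429; [3] prior 0.07, lik 0.25, product 0.01750; [4] prior 0.22, lik 0.6, product 0.1320; [5] prior 0.26, lik 0.4375, product 0.1138.
Normalizing constant = 0.38208; the posterior for Box 5 is its product over the sum, 0.1138/0.38208 = 0.2977.

Posterior probability ≈ 0.2977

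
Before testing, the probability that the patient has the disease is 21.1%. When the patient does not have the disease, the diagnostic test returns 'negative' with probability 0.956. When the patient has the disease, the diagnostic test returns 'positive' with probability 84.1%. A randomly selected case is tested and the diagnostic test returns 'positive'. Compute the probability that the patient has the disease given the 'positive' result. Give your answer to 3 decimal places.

P(H | E) ≈ 0.836

Let H be the event that the patient has the disease. P(H) = 0.211, so P(¬H) = 0.789. With E the 'positive' result, P(E|H) = 0.841 and P(E|¬H) = 0.044.
P(E) = 0.841·0.211 + 0.044·0.789 = 0.17745 + 0.034716 = 0.21217.
By Bayes' theorem, P(H|E) = 0.17745 / 0.21217 = 0.836.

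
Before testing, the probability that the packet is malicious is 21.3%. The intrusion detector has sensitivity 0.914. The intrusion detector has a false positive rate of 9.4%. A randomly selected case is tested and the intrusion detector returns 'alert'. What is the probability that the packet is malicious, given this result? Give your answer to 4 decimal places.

P(H | E) ≈ 0.7246

Let H be the event that the packet is malicious. P(H) = 0.213, so P(¬H) = 0.787. With E the 'alert' result, P(E|H) = 0.914 and P(E|¬H) = 0.094.
P(E) = 0.914·0.213 + 0.094·0.787 = 0.19468 + 0.073978 = 0.26866.
By Bayes' theorem, P(H|E) = 0.19468 / 0.26866 = 0.7246.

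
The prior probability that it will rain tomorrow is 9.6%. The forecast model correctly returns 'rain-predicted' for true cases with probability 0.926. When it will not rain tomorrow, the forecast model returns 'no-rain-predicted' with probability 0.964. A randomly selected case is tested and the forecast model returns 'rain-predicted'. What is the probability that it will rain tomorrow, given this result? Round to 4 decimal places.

P(H | E) ≈ 0.7320

Let H be the event that it will rain tomorrow. P(H) = 0.096, so P(¬H) = 0.904. With E the 'rain-predicted' result, P(E|H) = 0.926 and P(E|¬H) = 0.036.
P(E) = 0.926·0.096 + 0.036·0.904 = 0.088896 + 0.032544 = 0.12144.
By Bayes' theorem, P(H|E) = 0.088896 / 0.12144 = 0.7320.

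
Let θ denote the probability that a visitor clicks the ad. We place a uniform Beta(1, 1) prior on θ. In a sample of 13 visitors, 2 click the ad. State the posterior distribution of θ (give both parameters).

The binomial likelihood is conjugate to the Beta prior: with 2 successes and 11 failures, the posterior is Beta(1+2, 1+11) = Beta(3, 12).

Posterior: Beta(3, 12)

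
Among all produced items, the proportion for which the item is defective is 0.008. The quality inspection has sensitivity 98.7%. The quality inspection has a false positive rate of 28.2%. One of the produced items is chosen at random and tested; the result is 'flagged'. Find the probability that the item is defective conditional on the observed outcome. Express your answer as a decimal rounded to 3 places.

P(H | E) ≈ 0.027

Write H for 'the item is defective'. Prior odds H:¬H = 0.008/0.992 = 0.0080645. For the 'flagged' outcome, the likelihood ratio is 0.987/0.282 = 3.5000.
Posterior odds = 0.0080645 × 3.5000 = 0.028226, so P(H|E) = 0.028226/(1+0.028226) = 0.027.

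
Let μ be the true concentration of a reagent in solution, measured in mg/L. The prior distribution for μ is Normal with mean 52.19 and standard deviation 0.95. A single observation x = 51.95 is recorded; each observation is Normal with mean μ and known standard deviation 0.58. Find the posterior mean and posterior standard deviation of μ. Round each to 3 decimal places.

Prior precision 1/τ₀² = 1/0.95² = 1.10803; data precision n/σ² = 1/0.58² = 2.97265.
Posterior precision = 1.10803 + 2.97265 = 4.08068, giving posterior SD = 1/√4.08068 = 0.495.
Posterior mean = (1.10803·52.19 + 2.97265·51.95) / 4.08068 = 52.015.

Posterior mean ≈ 52.015; posterior SD ≈ 0.495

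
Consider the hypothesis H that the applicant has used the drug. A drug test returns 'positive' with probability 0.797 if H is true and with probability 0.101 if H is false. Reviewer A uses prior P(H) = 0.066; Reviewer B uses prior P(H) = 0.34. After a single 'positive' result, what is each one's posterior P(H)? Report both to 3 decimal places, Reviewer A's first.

Reviewer A: 0.358; Reviewer B: 0.803

The likelihood ratio for a 'positive' result is 0.797/0.101 = 7.8911.
Reviewer A: prior odds 0.066/0.934 = 0.070664; posterior odds 0.55761; posterior probability 0.358.
Reviewer B: prior odds 0.34/0.66 = 0.51515; posterior odds 4.0651; posterior probability 0.803.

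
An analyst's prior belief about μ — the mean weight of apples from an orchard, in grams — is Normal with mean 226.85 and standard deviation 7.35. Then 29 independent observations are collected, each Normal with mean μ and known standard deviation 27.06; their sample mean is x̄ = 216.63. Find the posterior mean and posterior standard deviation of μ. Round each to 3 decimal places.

With known σ, the Normal prior is conjugate. Weight on the data is w = (n/σ²)/(n/σ² + 1/τ₀²) = 0.0396043/(0.0396043+0.0185108) = 0.68148.
Posterior mean = w·x̄ + (1−w)·μ₀ = 0.68148·216.63 + 0.31852·226.85 = 219.885. Posterior variance = 1/(0.0396043+0.0185108) = 17.2072, so SD = 4.148.

Posterior mean ≈ 219.885; posterior SD ≈ 4.148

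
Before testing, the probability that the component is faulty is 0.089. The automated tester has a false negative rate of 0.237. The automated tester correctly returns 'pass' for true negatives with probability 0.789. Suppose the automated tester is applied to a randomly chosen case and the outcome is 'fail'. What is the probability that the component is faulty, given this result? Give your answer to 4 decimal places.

Write H for 'the component is faulty'. Prior odds H:¬H = 0.089/0.911 = 0.097695. For the 'fail' outcome, the likelihood ratio is 0.763/0.211 = 3.6161.
Posterior odds = 0.097695 × 3.6161 = 0.35328, so P(H|E) = 0.35328/(1+0.35328) = 0.2611.

P(H | E) ≈ 0.2611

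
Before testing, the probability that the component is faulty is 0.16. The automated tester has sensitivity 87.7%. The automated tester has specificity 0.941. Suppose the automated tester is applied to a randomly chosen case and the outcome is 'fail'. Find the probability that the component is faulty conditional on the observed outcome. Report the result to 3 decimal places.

Write H for 'the component is faulty'. Prior odds H:¬H = 0.16/0.84 = 0.19048. For the 'fail' outcome, the likelihood ratio is 0.877/0.059 = 14.864.
Posterior odds = 0.19048 × 14.864 = 2.8313, so P(H|E) = 2.8313/(1+2.8313) = 0.739.

P(H | E) ≈ 0.739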